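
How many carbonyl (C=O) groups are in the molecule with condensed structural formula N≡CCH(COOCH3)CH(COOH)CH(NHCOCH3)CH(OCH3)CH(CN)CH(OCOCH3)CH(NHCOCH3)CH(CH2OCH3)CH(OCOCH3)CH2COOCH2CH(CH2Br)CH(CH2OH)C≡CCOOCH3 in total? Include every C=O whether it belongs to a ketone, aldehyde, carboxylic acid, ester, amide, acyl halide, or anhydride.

8

CH(COOCH3): ester, 1 C=O (running total 1).
CH(COOH): carboxylic acid, 1 C=O (running total 2).
CH(NHCOCH3): amide, 1 C=O (running total 3).
CH(OCOCH3): ester, 1 C=O (running total 4).
CH(NHCOCH3): amide, 1 C=O (running total 5).
CH(OCOCH3): ester, 1 C=O (running total 6).
CH2COOCH2: ester, 1 C=O (running total 7).
COOCH3: ester, 1 C=O (running total 8).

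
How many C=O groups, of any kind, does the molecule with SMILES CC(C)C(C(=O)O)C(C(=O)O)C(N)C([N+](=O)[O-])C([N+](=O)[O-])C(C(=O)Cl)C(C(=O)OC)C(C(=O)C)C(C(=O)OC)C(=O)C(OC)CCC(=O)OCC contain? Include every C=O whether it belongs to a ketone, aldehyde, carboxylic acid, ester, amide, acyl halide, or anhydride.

8

CH(COOH): carboxylic acid, 1 C=O (running total 1).
CH(COOH): carboxylic acid, 1 C=O (running total 2).
CH(COCl): acyl halide, 1 C=O (running total 3).
CH(COOCH3): ester, 1 C=O (running total 4).
CH(COCH3): ketone, 1 C=O (running total 5).
CH(COOCH3): ester, 1 C=O (running total 6).
CO: ketone, 1 C=O (running total 7).
COOCH2CH3: ester, 1 C=O (running total 8).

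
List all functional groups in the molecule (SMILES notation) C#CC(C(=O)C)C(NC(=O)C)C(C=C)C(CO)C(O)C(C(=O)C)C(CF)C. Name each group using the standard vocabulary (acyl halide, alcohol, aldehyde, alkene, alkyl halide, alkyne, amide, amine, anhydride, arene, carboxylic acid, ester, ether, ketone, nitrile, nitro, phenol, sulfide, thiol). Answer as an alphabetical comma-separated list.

Taking each segment in turn:
  HC≡C: C≡C triple bond → alkyne.
  CH(COCH3): pendant –COCH3: carbonyl C bonded to two carbons → ketone.
  CH(NHCOCH3): pendant –NHC(=O)CH3: N bonded to a carbonyl → amide (not amine).
  CH(CH=CH2): pendant –CH=CH2: C=C double bond → alkene.
  CH(CH2OH): pendant –CH2OH on an sp³ backbone C → alcohol.
  CH(OH): –OH on an sp³ carbon → alcohol (secondary).
  CH(COCH3): pendant –COCH3: carbonyl C bonded to two carbons → ketone.
  CH(CH2F): pendant –CH2X: halogen on sp³ carbon → alkyl halide.

alcohol, alkene, alkyl halide, alkyne, amide, ketone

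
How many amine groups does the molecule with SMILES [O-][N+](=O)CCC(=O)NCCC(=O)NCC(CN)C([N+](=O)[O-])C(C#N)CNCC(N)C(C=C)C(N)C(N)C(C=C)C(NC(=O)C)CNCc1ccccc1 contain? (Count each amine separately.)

6

–NO2 on carbon → nitro group.
–C(=O)–N– linkage → amide (the N is not an amine).
–C(=O)–N– linkage → amide (the N is not an amine).
pendant –CH2NH2: N on sp³ C, no adjacent C=O → amine.
–NO2 on an sp³ carbon → nitro (the N=O is not a carbonyl).
pendant –C≡N: nitrile.
C–N–C with sp³ carbons and no adjacent C=O → amine (secondary).
–NH2 on an sp³ carbon with no adjacent C=O → amine.
pendant –CH=CH2: C=C double bond → alkene.
–NH2 on an sp³ carbon with no adjacent C=O → amine.
–NH2 on an sp³ carbon with no adjacent C=O → amine.
pendant –CH=CH2: C=C double bond → alkene.
pendant –NHC(=O)CH3: N bonded to a carbonyl → amide (not amine).
C–N–C with sp³ carbons and no adjacent C=O → amine (secondary).
–C6H5 phenyl ring → arene.
Amine appears at: CH(CH2NH2), CH2NHCH2, CH(NH2), CH(NH2), CH(NH2), CH2NHCH2 → 6.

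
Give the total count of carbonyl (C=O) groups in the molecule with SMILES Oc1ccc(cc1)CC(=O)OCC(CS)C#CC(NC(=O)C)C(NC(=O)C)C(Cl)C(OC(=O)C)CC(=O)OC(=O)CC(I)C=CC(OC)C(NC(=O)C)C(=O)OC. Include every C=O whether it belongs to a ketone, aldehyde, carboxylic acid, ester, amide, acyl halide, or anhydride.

8

CH2COOCH2: ester, 1 C=O (running total 1).
CH(NHCOCH3): amide, 1 C=O (running total 2).
CH(NHCOCH3): amide, 1 C=O (running total 3).
CH(OCOCH3): ester, 1 C=O (running total 4).
CH2CO-O-COCH2: anhydride, 2 C=O (running total 6).
CH(NHCOCH3): amide, 1 C=O (running total 7).
COOCH3: ester, 1 C=O (running total 8).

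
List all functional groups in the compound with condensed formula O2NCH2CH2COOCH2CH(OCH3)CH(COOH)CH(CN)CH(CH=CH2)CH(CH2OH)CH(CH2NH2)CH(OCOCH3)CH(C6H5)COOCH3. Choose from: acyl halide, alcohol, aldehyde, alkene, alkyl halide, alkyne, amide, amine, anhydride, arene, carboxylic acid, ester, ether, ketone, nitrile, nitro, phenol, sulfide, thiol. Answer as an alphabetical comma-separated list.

alcohol, alkene, amine, arene, carboxylic acid, ester, ether, nitrile, nitro

Taking each segment in turn:
  O2NCH2: –NO2 on carbon → nitro group.
  CH2COOCH2: –C(=O)–O–C with C on the carbonyl side → ester.
  CH(OCH3): pendant –OCH3: C–O–C with sp³ C, no adjacent C=O → ether.
  CH(COOH): pendant –COOH: carbonyl C bonded to C and –OH → carboxylic acid.
  CH(CN): pendant –C≡N: nitrile.
  CH(CH=CH2): pendant –CH=CH2: C=C double bond → alkene.
  CH(CH2OH): pendant –CH2OH on an sp³ backbone C → alcohol.
  CH(CH2NH2): pendant –CH2NH2: N on sp³ C, no adjacent C=O → amine.
  CH(OCOCH3): pendant –OC(=O)CH3: an acyloxy group → ester.
  CH(C6H5): pendant –C6H5: benzene ring → arene.
  COOCH3: –C(=O)OCH3: carbonyl C bonded to C and to –OCH3 → ester (not ketone + ether).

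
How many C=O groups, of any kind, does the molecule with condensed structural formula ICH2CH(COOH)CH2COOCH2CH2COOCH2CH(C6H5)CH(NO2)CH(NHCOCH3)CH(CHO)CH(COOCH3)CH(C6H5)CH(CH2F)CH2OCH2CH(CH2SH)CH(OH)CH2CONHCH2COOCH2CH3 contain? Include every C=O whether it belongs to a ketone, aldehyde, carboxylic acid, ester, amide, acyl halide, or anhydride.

8

CH(COOH): carboxylic acid, 1 C=O (running total 1).
CH2COOCH2: ester, 1 C=O (running total 2).
CH2COOCH2: ester, 1 C=O (running total 3).
CH(NHCOCH3): amide, 1 C=O (running total 4).
CH(CHO): aldehyde, 1 C=O (running total 5).
CH(COOCH3): ester, 1 C=O (running total 6).
CH2CONHCH2: amide, 1 C=O (running total 7).
COOCH2CH3: ester, 1 C=O (running total 8).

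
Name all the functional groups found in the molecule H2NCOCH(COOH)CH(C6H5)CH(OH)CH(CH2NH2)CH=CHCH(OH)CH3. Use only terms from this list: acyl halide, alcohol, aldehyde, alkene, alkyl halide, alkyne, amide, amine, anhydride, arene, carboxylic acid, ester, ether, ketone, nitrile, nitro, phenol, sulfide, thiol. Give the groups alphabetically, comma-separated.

–C(=O)NH2: carbonyl C bonded to C and to N → amide (the N is not a separate amine).
pendant –COOH: carbonyl C bonded to C and –OH → carboxylic acid.
pendant –C6H5: benzene ring → arene.
–OH on an sp³ carbon → alcohol (secondary).
pendant –CH2NH2: N on sp³ C, no adjacent C=O → amine.
C=C double bond → alkene.
–OH on an sp³ carbon → alcohol (secondary).

alcohol, alkene, amide, amine, arene, carboxylic acid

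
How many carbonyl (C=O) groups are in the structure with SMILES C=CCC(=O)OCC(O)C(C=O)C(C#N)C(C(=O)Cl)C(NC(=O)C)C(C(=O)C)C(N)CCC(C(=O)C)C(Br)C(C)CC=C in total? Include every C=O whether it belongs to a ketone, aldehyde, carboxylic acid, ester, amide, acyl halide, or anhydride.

6

CH2COOCH2: ester, 1 C=O (running total 1).
CH(CHO): aldehyde, 1 C=O (running total 2).
CH(COCl): acyl halide, 1 C=O (running total 3).
CH(NHCOCH3): amide, 1 C=O (running total 4).
CH(COCH3): ketone, 1 C=O (running total 5).
CH(COCH3): ketone, 1 C=O (running total 6).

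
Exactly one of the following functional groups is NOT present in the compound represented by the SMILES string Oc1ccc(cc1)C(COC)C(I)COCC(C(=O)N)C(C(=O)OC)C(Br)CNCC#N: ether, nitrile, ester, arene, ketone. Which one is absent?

ether: present (CH(CH2OCH3) — pendant –CH2OCH3: C–O–C linkage → ether).
nitrile: present (CN — –C≡N: carbon triple-bonded to nitrogen → nitrile).
ester: present (CH(COOCH3) — pendant –COOCH3: carbonyl C bonded to C and –OCH3 → ester).
arene: present (HOC6H4 — –OH attached directly to an aromatic ring → phenol (not alcohol); the ring itself is an arene).
ketone: absent. In CH(COOCH3), the C=O is bonded to an –O–C group, which defines an ester, not a ketone. In CH(CONH2), the C=O is bonded to nitrogen, which defines an amide, not a ketone.

ketone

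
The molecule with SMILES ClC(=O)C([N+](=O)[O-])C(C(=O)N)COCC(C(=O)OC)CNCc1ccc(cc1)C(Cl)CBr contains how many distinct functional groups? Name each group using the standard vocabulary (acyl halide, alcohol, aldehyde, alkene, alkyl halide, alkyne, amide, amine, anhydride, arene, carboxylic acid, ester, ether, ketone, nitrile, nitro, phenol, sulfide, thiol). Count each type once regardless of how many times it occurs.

–C(=O)Cl: carbonyl C bonded to C and to a halogen → acyl halide (not alkyl halide).
–NO2 on an sp³ carbon → nitro (the N=O is not a carbonyl).
pendant –CONH2: carbonyl C bonded to C and N → amide.
C–O–C with sp³ carbons on both sides and no adjacent C=O → ether.
pendant –COOCH3: carbonyl C bonded to C and –OCH3 → ester.
C–N–C with sp³ carbons and no adjacent C=O → amine (secondary).
para-disubstituted benzene ring → arene.
halogen on an sp³ carbon → alkyl halide.
halogen on an sp³ carbon → alkyl halide.
Distinct types present: acyl halide, alkyl halide, amide, amine, arene, ester, ether, nitro.

8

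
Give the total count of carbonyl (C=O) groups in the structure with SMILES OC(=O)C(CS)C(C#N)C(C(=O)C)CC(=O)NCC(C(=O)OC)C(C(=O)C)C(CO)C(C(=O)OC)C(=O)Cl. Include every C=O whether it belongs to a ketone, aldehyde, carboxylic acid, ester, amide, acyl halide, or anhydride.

7

HOOC: carboxylic acid, 1 C=O (running total 1).
CH(COCH3): ketone, 1 C=O (running total 2).
CH2CONHCH2: amide, 1 C=O (running total 3).
CH(COOCH3): ester, 1 C=O (running total 4).
CH(COCH3): ketone, 1 C=O (running total 5).
CH(COOCH3): ester, 1 C=O (running total 6).
COCl: acyl halide, 1 C=O (running total 7).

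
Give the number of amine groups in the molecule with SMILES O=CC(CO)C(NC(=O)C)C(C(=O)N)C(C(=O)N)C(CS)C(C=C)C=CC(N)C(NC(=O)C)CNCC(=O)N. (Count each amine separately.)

2

Working along the chain:
  OHC: terminal –CHO: carbonyl C bonded to H and C → aldehyde.
  CH(CH2OH): pendant –CH2OH on an sp³ backbone C → alcohol.
  CH(NHCOCH3): pendant –NHC(=O)CH3: N bonded to a carbonyl → amide (not amine).
  CH(CONH2): pendant –CONH2: carbonyl C bonded to C and N → amide.
  CH(CONH2): pendant –CONH2: carbonyl C bonded to C and N → amide.
  CH(CH2SH): pendant –CH2SH → thiol.
  CH(CH=CH2): pendant –CH=CH2: C=C double bond → alkene.
  CH=CH: C=C double bond → alkene.
  CH(NH2): –NH2 on an sp³ carbon with no adjacent C=O → amine.
  CH(NHCOCH3): pendant –NHC(=O)CH3: N bonded to a carbonyl → amide (not amine).
  CH2NHCH2: C–N–C with sp³ carbons and no adjacent C=O → amine (secondary).
  CONH2: –C(=O)NH2: carbonyl C bonded to C and to N → amide (the N is not a separate amine).
Amine appears at: CH(NH2), CH2NHCH2 → 2.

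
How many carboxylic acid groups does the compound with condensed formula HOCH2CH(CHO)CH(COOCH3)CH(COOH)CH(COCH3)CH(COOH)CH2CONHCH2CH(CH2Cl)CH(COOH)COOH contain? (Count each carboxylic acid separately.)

Working along the chain:
  HOCH2: HO– on an sp³ carbon → alcohol.
  CH(CHO): pendant –CHO: carbonyl C bonded to C and H → aldehyde.
  CH(COOCH3): pendant –COOCH3: carbonyl C bonded to C and –OCH3 → ester.
  CH(COOH): pendant –COOH: carbonyl C bonded to C and –OH → carboxylic acid.
  CH(COCH3): pendant –COCH3: carbonyl C bonded to two carbons → ketone.
  CH(COOH): pendant –COOH: carbonyl C bonded to C and –OH → carboxylic acid.
  CH2CONHCH2: –C(=O)–N– linkage → amide (the N is not an amine).
  CH(CH2Cl): pendant –CH2X: halogen on sp³ carbon → alkyl halide.
  CH(COOH): pendant –COOH: carbonyl C bonded to C and –OH → carboxylic acid.
  COOH: –COOH: carbonyl C bonded to –OH and C → carboxylic acid (the –OH is not a separate alcohol).
Carboxylic acid appears at: CH(COOH), CH(COOH), CH(COOH), COOH → 4.

4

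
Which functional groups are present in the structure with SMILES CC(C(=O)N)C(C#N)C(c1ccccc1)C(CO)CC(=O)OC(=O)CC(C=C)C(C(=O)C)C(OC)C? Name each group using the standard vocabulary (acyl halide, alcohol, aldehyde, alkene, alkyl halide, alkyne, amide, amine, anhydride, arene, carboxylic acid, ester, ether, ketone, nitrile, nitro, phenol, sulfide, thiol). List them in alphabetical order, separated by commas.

alcohol, alkene, amide, anhydride, arene, ether, ketone, nitrile

Reading the structure from left to right:
  CH(CONH2): pendant –CONH2: carbonyl C bonded to C and N → amide.
  CH(CN): pendant –C≡N: nitrile.
  CH(C6H5): pendant –C6H5: benzene ring → arene.
  CH(CH2OH): pendant –CH2OH on an sp³ backbone C → alcohol.
  CH2CO-O-COCH2: two acyl groups sharing one oxygen, –C(=O)–O–C(=O)– → anhydride.
  CH(CH=CH2): pendant –CH=CH2: C=C double bond → alkene.
  CH(COCH3): pendant –COCH3: carbonyl C bonded to two carbons → ketone.
  CH(OCH3): pendant –OCH3: C–O–C with sp³ C, no adjacent C=O → ether.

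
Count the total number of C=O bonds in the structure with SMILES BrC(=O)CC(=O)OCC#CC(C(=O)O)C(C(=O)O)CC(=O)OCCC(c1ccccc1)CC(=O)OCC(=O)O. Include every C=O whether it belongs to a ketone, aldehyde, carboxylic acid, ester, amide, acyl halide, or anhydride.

BrCO: acyl halide, 1 C=O (running total 1).
CH2COOCH2: ester, 1 C=O (running total 2).
CH(COOH): carboxylic acid, 1 C=O (running total 3).
CH(COOH): carboxylic acid, 1 C=O (running total 4).
CH2COOCH2: ester, 1 C=O (running total 5).
CH2COOCH2: ester, 1 C=O (running total 6).
COOH: carboxylic acid, 1 C=O (running total 7).

7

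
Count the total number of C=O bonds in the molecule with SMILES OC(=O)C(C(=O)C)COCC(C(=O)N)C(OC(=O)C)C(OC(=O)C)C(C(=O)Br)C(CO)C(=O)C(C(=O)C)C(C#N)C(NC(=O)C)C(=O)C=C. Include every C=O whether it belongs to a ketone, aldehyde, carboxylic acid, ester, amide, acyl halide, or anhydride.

10

HOOC: carboxylic acid, 1 C=O (running total 1).
CH(COCH3): ketone, 1 C=O (running total 2).
CH(CONH2): amide, 1 C=O (running total 3).
CH(OCOCH3): ester, 1 C=O (running total 4).
CH(OCOCH3): ester, 1 C=O (running total 5).
CH(COBr): acyl halide, 1 C=O (running total 6).
CO: ketone, 1 C=O (running total 7).
CH(COCH3): ketone, 1 C=O (running total 8).
CH(NHCOCH3): amide, 1 C=O (running total 9).
CO: ketone, 1 C=O (running total 10).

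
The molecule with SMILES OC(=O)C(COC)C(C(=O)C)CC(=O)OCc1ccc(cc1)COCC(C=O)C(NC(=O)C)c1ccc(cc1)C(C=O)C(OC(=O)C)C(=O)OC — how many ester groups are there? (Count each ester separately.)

3

Reading the structure from left to right:
  HOOC: –COOH: carbonyl C bonded to –OH and C → carboxylic acid (the –OH is not a separate alcohol).
  CH(CH2OCH3): pendant –CH2OCH3: C–O–C linkage → ether.
  CH(COCH3): pendant –COCH3: carbonyl C bonded to two carbons → ketone.
  CH2COOCH2: –C(=O)–O–C with C on the carbonyl side → ester.
  C6H4: para-disubstituted benzene ring → arene.
  CH2OCH2: C–O–C with sp³ carbons on both sides and no adjacent C=O → ether.
  CH(CHO): pendant –CHO: carbonyl C bonded to C and H → aldehyde.
  CH(NHCOCH3): pendant –NHC(=O)CH3: N bonded to a carbonyl → amide (not amine).
  C6H4: para-disubstituted benzene ring → arene.
  CH(CHO): pendant –CHO: carbonyl C bonded to C and H → aldehyde.
  CH(OCOCH3): pendant –OC(=O)CH3: an acyloxy group → ester.
  COOCH3: –C(=O)OCH3: carbonyl C bonded to C and to –OCH3 → ester (not ketone + ether).
Ester appears at: CH2COOCH2, CH(OCOCH3), COOCH3 → 3.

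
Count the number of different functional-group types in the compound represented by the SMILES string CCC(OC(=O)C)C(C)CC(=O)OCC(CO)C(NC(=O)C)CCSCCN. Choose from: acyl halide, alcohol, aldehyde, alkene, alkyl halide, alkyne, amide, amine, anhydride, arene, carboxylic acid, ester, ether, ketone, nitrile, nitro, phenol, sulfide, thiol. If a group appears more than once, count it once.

pendant –OC(=O)CH3: an acyloxy group → ester.
–C(=O)–O–C with C on the carbonyl side → ester.
pendant –CH2OH on an sp³ backbone C → alcohol.
pendant –NHC(=O)CH3: N bonded to a carbonyl → amide (not amine).
C–S–C linkage → sulfide (thioether).
–NH2 on an sp³ carbon with no adjacent C=O → amine.
Distinct types present: alcohol, amide, amine, ester, sulfide.

5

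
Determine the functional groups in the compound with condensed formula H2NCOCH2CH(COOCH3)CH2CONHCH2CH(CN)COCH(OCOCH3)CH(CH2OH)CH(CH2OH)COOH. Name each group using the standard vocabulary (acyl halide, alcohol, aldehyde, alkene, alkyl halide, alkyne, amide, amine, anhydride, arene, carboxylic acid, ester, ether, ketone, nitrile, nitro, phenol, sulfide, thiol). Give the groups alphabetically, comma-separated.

alcohol, amide, carboxylic acid, ester, ketone, nitrile

–C(=O)NH2: carbonyl C bonded to C and to N → amide (the N is not a separate amine).
pendant –COOCH3: carbonyl C bonded to C and –OCH3 → ester.
–C(=O)–N– linkage → amide (the N is not an amine).
pendant –C≡N: nitrile.
–C(=O)– with carbon on both sides → ketone.
pendant –OC(=O)CH3: an acyloxy group → ester.
pendant –CH2OH on an sp³ backbone C → alcohol.
pendant –CH2OH on an sp³ backbone C → alcohol.
–COOH: carbonyl C bonded to –OH and C → carboxylic acid (the –OH is not a separate alcohol).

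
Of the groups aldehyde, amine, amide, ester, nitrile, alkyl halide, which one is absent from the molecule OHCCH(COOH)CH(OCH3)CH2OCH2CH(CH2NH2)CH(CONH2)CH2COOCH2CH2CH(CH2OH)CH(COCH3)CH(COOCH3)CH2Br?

alkyl halide: present (CH2Br — halogen on an sp³ carbon → alkyl halide).
ester: present (CH2COOCH2 — –C(=O)–O–C with C on the carbonyl side → ester).
aldehyde: present (OHC — terminal –CHO: carbonyl C bonded to H and C → aldehyde).
amine: present (CH(CH2NH2) — pendant –CH2NH2: N on sp³ C, no adjacent C=O → amine).
amide: present (CH(CONH2) — pendant –CONH2: carbonyl C bonded to C and N → amide).
nitrile: no segment matches this pattern.

nitrile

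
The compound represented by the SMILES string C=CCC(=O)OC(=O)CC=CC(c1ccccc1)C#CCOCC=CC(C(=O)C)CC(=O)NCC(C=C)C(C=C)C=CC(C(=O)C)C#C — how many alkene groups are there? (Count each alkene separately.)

6

C=C double bond → alkene.
two acyl groups sharing one oxygen, –C(=O)–O–C(=O)– → anhydride.
C=C double bond → alkene.
pendant –C6H5: benzene ring → arene.
C≡C triple bond → alkyne.
C–O–C with sp³ carbons on both sides and no adjacent C=O → ether.
C=C double bond → alkene.
pendant –COCH3: carbonyl C bonded to two carbons → ketone.
–C(=O)–N– linkage → amide (the N is not an amine).
pendant –CH=CH2: C=C double bond → alkene.
pendant –CH=CH2: C=C double bond → alkene.
C=C double bond → alkene.
pendant –COCH3: carbonyl C bonded to two carbons → ketone.
C≡C triple bond → alkyne.
Alkene appears at: CH2=CH, CH=CH, CH=CH, CH(CH=CH2), CH(CH=CH2), CH=CH → 6.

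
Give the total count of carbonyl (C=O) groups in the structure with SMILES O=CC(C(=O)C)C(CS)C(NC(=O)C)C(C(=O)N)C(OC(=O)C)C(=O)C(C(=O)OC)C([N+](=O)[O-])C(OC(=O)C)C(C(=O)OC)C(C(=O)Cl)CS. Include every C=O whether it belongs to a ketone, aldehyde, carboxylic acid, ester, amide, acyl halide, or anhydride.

OHC: aldehyde, 1 C=O (running total 1).
CH(COCH3): ketone, 1 C=O (running total 2).
CH(NHCOCH3): amide, 1 C=O (running total 3).
CH(CONH2): amide, 1 C=O (running total 4).
CH(OCOCH3): ester, 1 C=O (running total 5).
CO: ketone, 1 C=O (running total 6).
CH(COOCH3): ester, 1 C=O (running total 7).
CH(OCOCH3): ester, 1 C=O (running total 8).
CH(COOCH3): ester, 1 C=O (running total 9).
CH(COCl): acyl halide, 1 C=O (running total 10).

10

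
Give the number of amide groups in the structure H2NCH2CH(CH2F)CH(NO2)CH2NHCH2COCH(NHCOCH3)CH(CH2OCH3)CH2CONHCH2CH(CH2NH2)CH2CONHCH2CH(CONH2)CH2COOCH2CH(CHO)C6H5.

–NH2 on an sp³ carbon with no adjacent C=O → amine.
pendant –CH2X: halogen on sp³ carbon → alkyl halide.
–NO2 on an sp³ carbon → nitro (the N=O is not a carbonyl).
C–N–C with sp³ carbons and no adjacent C=O → amine (secondary).
–C(=O)– with carbon on both sides → ketone.
pendant –NHC(=O)CH3: N bonded to a carbonyl → amide (not amine).
pendant –CH2OCH3: C–O–C linkage → ether.
–C(=O)–N– linkage → amide (the N is not an amine).
pendant –CH2NH2: N on sp³ C, no adjacent C=O → amine.
–C(=O)–N– linkage → amide (the N is not an amine).
pendant –CONH2: carbonyl C bonded to C and N → amide.
–C(=O)–O–C with C on the carbonyl side → ester.
pendant –CHO: carbonyl C bonded to C and H → aldehyde.
–C6H5 phenyl ring → arene.
Amide appears at: CH(NHCOCH3), CH2CONHCH2, CH2CONHCH2, CH(CONH2) → 4.

4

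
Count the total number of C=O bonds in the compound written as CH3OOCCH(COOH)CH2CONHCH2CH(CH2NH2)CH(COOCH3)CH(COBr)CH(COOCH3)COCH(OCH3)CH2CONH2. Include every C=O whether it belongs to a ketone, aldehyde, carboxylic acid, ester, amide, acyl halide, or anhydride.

8

CH3OOC: ester, 1 C=O (running total 1).
CH(COOH): carboxylic acid, 1 C=O (running total 2).
CH2CONHCH2: amide, 1 C=O (running total 3).
CH(COOCH3): ester, 1 C=O (running total 4).
CH(COBr): acyl halide, 1 C=O (running total 5).
CH(COOCH3): ester, 1 C=O (running total 6).
CO: ketone, 1 C=O (running total 7).
CONH2: amide, 1 C=O (running total 8).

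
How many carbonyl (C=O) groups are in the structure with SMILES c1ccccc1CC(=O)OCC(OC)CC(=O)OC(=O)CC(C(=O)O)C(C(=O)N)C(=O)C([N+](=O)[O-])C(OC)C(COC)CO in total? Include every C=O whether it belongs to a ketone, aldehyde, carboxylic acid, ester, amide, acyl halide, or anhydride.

6

CH2COOCH2: ester, 1 C=O (running total 1).
CH2CO-O-COCH2: anhydride, 2 C=O (running total 3).
CH(COOH): carboxylic acid, 1 C=O (running total 4).
CH(CONH2): amide, 1 C=O (running total 5).
CO: ketone, 1 C=O (running total 6).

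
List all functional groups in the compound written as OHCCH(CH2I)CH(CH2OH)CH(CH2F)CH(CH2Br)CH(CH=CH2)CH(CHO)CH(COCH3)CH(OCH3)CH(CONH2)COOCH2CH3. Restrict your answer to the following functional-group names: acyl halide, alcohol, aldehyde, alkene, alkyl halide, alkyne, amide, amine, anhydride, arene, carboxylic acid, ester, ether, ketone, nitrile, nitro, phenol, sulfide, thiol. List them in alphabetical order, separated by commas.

terminal –CHO: carbonyl C bonded to H and C → aldehyde.
pendant –CH2X: halogen on sp³ carbon → alkyl halide.
pendant –CH2OH on an sp³ backbone C → alcohol.
pendant –CH2X: halogen on sp³ carbon → alkyl halide.
pendant –CH2X: halogen on sp³ carbon → alkyl halide.
pendant –CH=CH2: C=C double bond → alkene.
pendant –CHO: carbonyl C bonded to C and H → aldehyde.
pendant –COCH3: carbonyl C bonded to two carbons → ketone.
pendant –OCH3: C–O–C with sp³ C, no adjacent C=O → ether.
pendant –CONH2: carbonyl C bonded to C and N → amide.
–C(=O)OCH2CH3: carbonyl C bonded to C and to –OEt → ester.

alcohol, aldehyde, alkene, alkyl halide, amide, ester, ether, ketone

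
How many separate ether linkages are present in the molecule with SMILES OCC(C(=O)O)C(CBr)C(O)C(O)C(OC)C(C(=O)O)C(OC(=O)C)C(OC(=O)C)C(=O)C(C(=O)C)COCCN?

2

Taking each segment in turn:
  HOCH2: HO– on an sp³ carbon → alcohol.
  CH(COOH): pendant –COOH: carbonyl C bonded to C and –OH → carboxylic acid.
  CH(CH2Br): pendant –CH2X: halogen on sp³ carbon → alkyl halide.
  CH(OH): –OH on an sp³ carbon → alcohol (secondary).
  CH(OH): –OH on an sp³ carbon → alcohol (secondary).
  CH(OCH3): pendant –OCH3: C–O–C with sp³ C, no adjacent C=O → ether.
  CH(COOH): pendant –COOH: carbonyl C bonded to C and –OH → carboxylic acid.
  CH(OCOCH3): pendant –OC(=O)CH3: an acyloxy group → ester.
  CH(OCOCH3): pendant –OC(=O)CH3: an acyloxy group → ester.
  CO: –C(=O)– with carbon on both sides → ketone.
  CH(COCH3): pendant –COCH3: carbonyl C bonded to two carbons → ketone.
  CH2OCH2: C–O–C with sp³ carbons on both sides and no adjacent C=O → ether.
  CH2NH2: –NH2 on an sp³ carbon with no adjacent C=O → amine.
Ether appears at: CH(OCH3), CH2OCH2 → 2.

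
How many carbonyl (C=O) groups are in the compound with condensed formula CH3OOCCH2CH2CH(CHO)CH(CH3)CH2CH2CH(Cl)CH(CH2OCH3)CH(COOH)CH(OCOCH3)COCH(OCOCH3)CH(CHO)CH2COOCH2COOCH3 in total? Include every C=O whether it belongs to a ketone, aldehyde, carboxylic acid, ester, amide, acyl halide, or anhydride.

CH3OOC: ester, 1 C=O (running total 1).
CH(CHO): aldehyde, 1 C=O (running total 2).
CH(COOH): carboxylic acid, 1 C=O (running total 3).
CH(OCOCH3): ester, 1 C=O (running total 4).
CO: ketone, 1 C=O (running total 5).
CH(OCOCH3): ester, 1 C=O (running total 6).
CH(CHO): aldehyde, 1 C=O (running total 7).
CH2COOCH2: ester, 1 C=O (running total 8).
COOCH3: ester, 1 C=O (running total 9).

9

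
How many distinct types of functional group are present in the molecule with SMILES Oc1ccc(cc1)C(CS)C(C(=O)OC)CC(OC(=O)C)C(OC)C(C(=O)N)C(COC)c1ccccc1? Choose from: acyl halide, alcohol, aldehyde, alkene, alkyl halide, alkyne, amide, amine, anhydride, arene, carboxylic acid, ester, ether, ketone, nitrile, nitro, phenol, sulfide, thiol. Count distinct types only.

Working along the chain:
  HOC6H4: –OH attached directly to an aromatic ring → phenol (not alcohol); the ring itself is an arene.
  CH(CH2SH): pendant –CH2SH → thiol.
  CH(COOCH3): pendant –COOCH3: carbonyl C bonded to C and –OCH3 → ester.
  CH(OCOCH3): pendant –OC(=O)CH3: an acyloxy group → ester.
  CH(OCH3): pendant –OCH3: C–O–C with sp³ C, no adjacent C=O → ether.
  CH(CONH2): pendant –CONH2: carbonyl C bonded to C and N → amide.
  CH(CH2OCH3): pendant –CH2OCH3: C–O–C linkage → ether.
  C6H5: –C6H5 phenyl ring → arene.
Distinct types present: amide, arene, ester, ether, phenol, thiol.

6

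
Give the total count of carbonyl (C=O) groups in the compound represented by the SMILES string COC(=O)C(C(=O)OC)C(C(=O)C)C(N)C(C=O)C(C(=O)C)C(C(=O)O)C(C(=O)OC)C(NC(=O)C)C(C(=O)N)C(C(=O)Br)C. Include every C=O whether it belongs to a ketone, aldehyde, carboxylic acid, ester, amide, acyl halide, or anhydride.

CH3OOC: ester, 1 C=O (running total 1).
CH(COOCH3): ester, 1 C=O (running total 2).
CH(COCH3): ketone, 1 C=O (running total 3).
CH(CHO): aldehyde, 1 C=O (running total 4).
CH(COCH3): ketone, 1 C=O (running total 5).
CH(COOH): carboxylic acid, 1 C=O (running total 6).
CH(COOCH3): ester, 1 C=O (running total 7).
CH(NHCOCH3): amide, 1 C=O (running total 8).
CH(CONH2): amide, 1 C=O (running total 9).
CH(COBr): acyl halide, 1 C=O (running total 10).

10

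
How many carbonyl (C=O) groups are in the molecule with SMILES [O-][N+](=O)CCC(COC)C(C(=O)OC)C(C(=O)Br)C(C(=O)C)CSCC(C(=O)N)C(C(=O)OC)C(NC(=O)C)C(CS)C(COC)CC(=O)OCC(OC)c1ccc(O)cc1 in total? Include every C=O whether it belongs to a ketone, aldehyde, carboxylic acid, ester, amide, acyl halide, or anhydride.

7

CH(COOCH3): ester, 1 C=O (running total 1).
CH(COBr): acyl halide, 1 C=O (running total 2).
CH(COCH3): ketone, 1 C=O (running total 3).
CH(CONH2): amide, 1 C=O (running total 4).
CH(COOCH3): ester, 1 C=O (running total 5).
CH(NHCOCH3): amide, 1 C=O (running total 6).
CH2COOCH2: ester, 1 C=O (running total 7).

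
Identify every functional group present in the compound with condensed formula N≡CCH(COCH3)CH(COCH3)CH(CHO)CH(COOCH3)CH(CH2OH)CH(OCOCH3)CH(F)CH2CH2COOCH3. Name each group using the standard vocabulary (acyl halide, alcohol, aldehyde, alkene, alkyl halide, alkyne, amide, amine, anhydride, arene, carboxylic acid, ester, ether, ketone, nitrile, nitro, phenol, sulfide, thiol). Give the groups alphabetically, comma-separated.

alcohol, aldehyde, alkyl halide, ester, ketone, nitrile

N≡C–: carbon triple-bonded to nitrogen → nitrile.
pendant –COCH3: carbonyl C bonded to two carbons → ketone.
pendant –COCH3: carbonyl C bonded to two carbons → ketone.
pendant –CHO: carbonyl C bonded to C and H → aldehyde.
pendant –COOCH3: carbonyl C bonded to C and –OCH3 → ester.
pendant –CH2OH on an sp³ backbone C → alcohol.
pendant –OC(=O)CH3: an acyloxy group → ester.
halogen on an sp³ carbon → alkyl halide.
–C(=O)OCH3: carbonyl C bonded to C and to –OCH3 → ester (not ketone + ether).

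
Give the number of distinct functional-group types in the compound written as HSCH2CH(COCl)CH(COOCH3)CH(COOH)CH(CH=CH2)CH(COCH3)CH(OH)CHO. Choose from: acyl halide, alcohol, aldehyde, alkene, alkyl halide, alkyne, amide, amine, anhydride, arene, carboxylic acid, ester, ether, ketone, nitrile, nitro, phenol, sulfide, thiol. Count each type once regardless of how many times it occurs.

Taking each segment in turn:
  HSCH2: –SH on an sp³ carbon → thiol.
  CH(COCl): pendant –C(=O)X: carbonyl C bonded to C and halogen → acyl halide.
  CH(COOCH3): pendant –COOCH3: carbonyl C bonded to C and –OCH3 → ester.
  CH(COOH): pendant –COOH: carbonyl C bonded to C and –OH → carboxylic acid.
  CH(CH=CH2): pendant –CH=CH2: C=C double bond → alkene.
  CH(COCH3): pendant –COCH3: carbonyl C bonded to two carbons → ketone.
  CH(OH): –OH on an sp³ carbon → alcohol (secondary).
  CHO: terminal –CHO: carbonyl C bonded to H and C → aldehyde.
Distinct types present: acyl halide, alcohol, aldehyde, alkene, carboxylic acid, ester, ketone, thiol.

8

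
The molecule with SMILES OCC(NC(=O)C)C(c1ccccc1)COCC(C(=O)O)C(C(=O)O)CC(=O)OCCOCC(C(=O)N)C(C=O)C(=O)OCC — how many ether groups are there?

2

Taking each segment in turn:
  HOCH2: HO– on an sp³ carbon → alcohol.
  CH(NHCOCH3): pendant –NHC(=O)CH3: N bonded to a carbonyl → amide (not amine).
  CH(C6H5): pendant –C6H5: benzene ring → arene.
  CH2OCH2: C–O–C with sp³ carbons on both sides and no adjacent C=O → ether.
  CH(COOH): pendant –COOH: carbonyl C bonded to C and –OH → carboxylic acid.
  CH(COOH): pendant –COOH: carbonyl C bonded to C and –OH → carboxylic acid.
  CH2COOCH2: –C(=O)–O–C with C on the carbonyl side → ester.
  CH2OCH2: C–O–C with sp³ carbons on both sides and no adjacent C=O → ether.
  CH(CONH2): pendant –CONH2: carbonyl C bonded to C and N → amide.
  CH(CHO): pendant –CHO: carbonyl C bonded to C and H → aldehyde.
  COOCH2CH3: –C(=O)OCH2CH3: carbonyl C bonded to C and to –OEt → ester.
Ether appears at: CH2OCH2, CH2OCH2 → 2.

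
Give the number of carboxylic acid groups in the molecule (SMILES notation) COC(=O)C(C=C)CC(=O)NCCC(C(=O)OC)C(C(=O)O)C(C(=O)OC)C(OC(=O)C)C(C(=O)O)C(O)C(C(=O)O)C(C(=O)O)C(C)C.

CH3O–C(=O)–: carbonyl C bonded to C and to –OCH3 → ester (not ketone + ether).
pendant –CH=CH2: C=C double bond → alkene.
–C(=O)–N– linkage → amide (the N is not an amine).
pendant –COOCH3: carbonyl C bonded to C and –OCH3 → ester.
pendant –COOH: carbonyl C bonded to C and –OH → carboxylic acid.
pendant –COOCH3: carbonyl C bonded to C and –OCH3 → ester.
pendant –OC(=O)CH3: an acyloxy group → ester.
pendant –COOH: carbonyl C bonded to C and –OH → carboxylic acid.
–OH on an sp³ carbon → alcohol (secondary).
pendant –COOH: carbonyl C bonded to C and –OH → carboxylic acid.
pendant –COOH: carbonyl C bonded to C and –OH → carboxylic acid.
Carboxylic acid appears at: CH(COOH), CH(COOH), CH(COOH), CH(COOH) → 4.

4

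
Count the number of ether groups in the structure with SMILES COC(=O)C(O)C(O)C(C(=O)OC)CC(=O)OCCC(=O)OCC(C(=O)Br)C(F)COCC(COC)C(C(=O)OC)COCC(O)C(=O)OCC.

CH3O–C(=O)–: carbonyl C bonded to C and to –OCH3 → ester (not ketone + ether).
–OH on an sp³ carbon → alcohol (secondary).
–OH on an sp³ carbon → alcohol (secondary).
pendant –COOCH3: carbonyl C bonded to C and –OCH3 → ester.
–C(=O)–O–C with C on the carbonyl side → ester.
–C(=O)–O–C with C on the carbonyl side → ester.
pendant –C(=O)X: carbonyl C bonded to C and halogen → acyl halide.
halogen on an sp³ carbon → alkyl halide.
C–O–C with sp³ carbons on both sides and no adjacent C=O → ether.
pendant –CH2OCH3: C–O–C linkage → ether.
pendant –COOCH3: carbonyl C bonded to C and –OCH3 → ester.
C–O–C with sp³ carbons on both sides and no adjacent C=O → ether.
–OH on an sp³ carbon → alcohol (secondary).
–C(=O)OCH2CH3: carbonyl C bonded to C and to –OEt → ester.
Ether appears at: CH2OCH2, CH(CH2OCH3), CH2OCH2 → 3.

3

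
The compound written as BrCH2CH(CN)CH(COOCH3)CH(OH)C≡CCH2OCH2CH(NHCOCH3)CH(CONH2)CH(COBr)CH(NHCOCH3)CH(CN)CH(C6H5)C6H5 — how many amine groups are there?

0

Working along the chain:
  BrCH2: halogen on an sp³ carbon → alkyl halide.
  CH(CN): pendant –C≡N: nitrile.
  CH(COOCH3): pendant –COOCH3: carbonyl C bonded to C and –OCH3 → ester.
  CH(OH): –OH on an sp³ carbon → alcohol (secondary).
  C≡C: C≡C triple bond → alkyne.
  CH2OCH2: C–O–C with sp³ carbons on both sides and no adjacent C=O → ether.
  CH(NHCOCH3): pendant –NHC(=O)CH3: N bonded to a carbonyl → amide (not amine).
  CH(CONH2): pendant –CONH2: carbonyl C bonded to C and N → amide.
  CH(COBr): pendant –C(=O)X: carbonyl C bonded to C and halogen → acyl halide.
  CH(NHCOCH3): pendant –NHC(=O)CH3: N bonded to a carbonyl → amide (not amine).
  CH(CN): pendant –C≡N: nitrile.
  CH(C6H5): pendant –C6H5: benzene ring → arene.
  C6H5: –C6H5 phenyl ring → arene.
No segment is a amine: CH(CN) is nitrile, not amine; CH(NHCOCH3) is amide, not amine; CH(CONH2) is amide, not amine. → 0.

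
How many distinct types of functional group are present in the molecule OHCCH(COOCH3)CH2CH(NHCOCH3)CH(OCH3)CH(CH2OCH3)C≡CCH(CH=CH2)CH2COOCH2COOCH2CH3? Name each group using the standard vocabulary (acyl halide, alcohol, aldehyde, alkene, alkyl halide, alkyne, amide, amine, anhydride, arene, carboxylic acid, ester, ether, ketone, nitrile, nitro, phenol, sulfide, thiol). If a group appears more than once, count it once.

6

Reading the structure from left to right:
  OHC: terminal –CHO: carbonyl C bonded to H and C → aldehyde.
  CH(COOCH3): pendant –COOCH3: carbonyl C bonded to C and –OCH3 → ester.
  CH(NHCOCH3): pendant –NHC(=O)CH3: N bonded to a carbonyl → amide (not amine).
  CH(OCH3): pendant –OCH3: C–O–C with sp³ C, no adjacent C=O → ether.
  CH(CH2OCH3): pendant –CH2OCH3: C–O–C linkage → ether.
  C≡C: C≡C triple bond → alkyne.
  CH(CH=CH2): pendant –CH=CH2: C=C double bond → alkene.
  CH2COOCH2: –C(=O)–O–C with C on the carbonyl side → ester.
  COOCH2CH3: –C(=O)OCH2CH3: carbonyl C bonded to C and to –OEt → ester.
Distinct types present: aldehyde, alkene, alkyne, amide, ester, ether.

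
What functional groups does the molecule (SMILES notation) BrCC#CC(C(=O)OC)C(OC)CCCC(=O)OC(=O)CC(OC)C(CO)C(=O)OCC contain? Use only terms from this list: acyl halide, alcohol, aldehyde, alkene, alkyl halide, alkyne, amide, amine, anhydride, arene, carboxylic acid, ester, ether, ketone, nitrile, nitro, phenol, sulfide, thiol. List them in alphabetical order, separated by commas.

alcohol, alkyl halide, alkyne, anhydride, ester, ether

Working along the chain:
  BrCH2: halogen on an sp³ carbon → alkyl halide.
  C≡C: C≡C triple bond → alkyne.
  CH(COOCH3): pendant –COOCH3: carbonyl C bonded to C and –OCH3 → ester.
  CH(OCH3): pendant –OCH3: C–O–C with sp³ C, no adjacent C=O → ether.
  CH2CO-O-COCH2: two acyl groups sharing one oxygen, –C(=O)–O–C(=O)– → anhydride.
  CH(OCH3): pendant –OCH3: C–O–C with sp³ C, no adjacent C=O → ether.
  CH(CH2OH): pendant –CH2OH on an sp³ backbone C → alcohol.
  COOCH2CH3: –C(=O)OCH2CH3: carbonyl C bonded to C and to –OEt → ester.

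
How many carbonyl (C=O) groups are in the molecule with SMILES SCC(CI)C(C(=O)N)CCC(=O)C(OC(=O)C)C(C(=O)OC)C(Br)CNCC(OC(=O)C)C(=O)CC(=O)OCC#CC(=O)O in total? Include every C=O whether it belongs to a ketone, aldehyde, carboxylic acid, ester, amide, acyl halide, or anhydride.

CH(CONH2): amide, 1 C=O (running total 1).
CO: ketone, 1 C=O (running total 2).
CH(OCOCH3): ester, 1 C=O (running total 3).
CH(COOCH3): ester, 1 C=O (running total 4).
CH(OCOCH3): ester, 1 C=O (running total 5).
CO: ketone, 1 C=O (running total 6).
CH2COOCH2: ester, 1 C=O (running total 7).
COOH: carboxylic acid, 1 C=O (running total 8).

8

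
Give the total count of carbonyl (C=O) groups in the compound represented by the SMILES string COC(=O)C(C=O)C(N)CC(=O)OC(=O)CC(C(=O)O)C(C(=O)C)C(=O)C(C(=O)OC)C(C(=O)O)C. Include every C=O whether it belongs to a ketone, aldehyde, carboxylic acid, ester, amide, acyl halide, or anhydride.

CH3OOC: ester, 1 C=O (running total 1).
CH(CHO): aldehyde, 1 C=O (running total 2).
CH2CO-O-COCH2: anhydride, 2 C=O (running total 4).
CH(COOH): carboxylic acid, 1 C=O (running total 5).
CH(COCH3): ketone, 1 C=O (running total 6).
CO: ketone, 1 C=O (running total 7).
CH(COOCH3): ester, 1 C=O (running total 8).
CH(COOH): carboxylic acid, 1 C=O (running total 9).

9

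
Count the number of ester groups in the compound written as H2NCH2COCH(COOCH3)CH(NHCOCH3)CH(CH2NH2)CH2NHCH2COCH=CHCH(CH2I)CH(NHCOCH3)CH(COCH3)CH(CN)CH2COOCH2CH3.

Reading the structure from left to right:
  H2NCH2: –NH2 on an sp³ carbon with no adjacent C=O → amine.
  CO: –C(=O)– with carbon on both sides → ketone.
  CH(COOCH3): pendant –COOCH3: carbonyl C bonded to C and –OCH3 → ester.
  CH(NHCOCH3): pendant –NHC(=O)CH3: N bonded to a carbonyl → amide (not amine).
  CH(CH2NH2): pendant –CH2NH2: N on sp³ C, no adjacent C=O → amine.
  CH2NHCH2: C–N–C with sp³ carbons and no adjacent C=O → amine (secondary).
  CO: –C(=O)– with carbon on both sides → ketone.
  CH=CH: C=C double bond → alkene.
  CH(CH2I): pendant –CH2X: halogen on sp³ carbon → alkyl halide.
  CH(NHCOCH3): pendant –NHC(=O)CH3: N bonded to a carbonyl → amide (not amine).
  CH(COCH3): pendant –COCH3: carbonyl C bonded to two carbons → ketone.
  CH(CN): pendant –C≡N: nitrile.
  COOCH2CH3: –C(=O)OCH2CH3: carbonyl C bonded to C and to –OEt → ester.
Ester appears at: CH(COOCH3), COOCH2CH3 → 2.

2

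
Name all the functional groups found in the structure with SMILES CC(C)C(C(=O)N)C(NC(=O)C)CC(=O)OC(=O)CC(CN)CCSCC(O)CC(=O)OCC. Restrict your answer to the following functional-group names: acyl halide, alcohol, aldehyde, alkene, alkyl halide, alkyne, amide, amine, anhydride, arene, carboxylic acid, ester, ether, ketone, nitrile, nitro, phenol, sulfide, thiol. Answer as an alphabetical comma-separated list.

Taking each segment in turn:
  CH(CONH2): pendant –CONH2: carbonyl C bonded to C and N → amide.
  CH(NHCOCH3): pendant –NHC(=O)CH3: N bonded to a carbonyl → amide (not amine).
  CH2CO-O-COCH2: two acyl groups sharing one oxygen, –C(=O)–O–C(=O)– → anhydride.
  CH(CH2NH2): pendant –CH2NH2: N on sp³ C, no adjacent C=O → amine.
  CH2SCH2: C–S–C linkage → sulfide (thioether).
  CH(OH): –OH on an sp³ carbon → alcohol (secondary).
  CH2COOCH2: –C(=O)–O–C with C on the carbonyl side → ester.

alcohol, amide, amine, anhydride, ester, sulfide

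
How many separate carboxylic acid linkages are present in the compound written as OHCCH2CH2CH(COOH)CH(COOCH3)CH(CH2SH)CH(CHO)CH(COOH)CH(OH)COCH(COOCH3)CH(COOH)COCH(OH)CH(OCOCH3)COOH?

terminal –CHO: carbonyl C bonded to H and C → aldehyde.
pendant –COOH: carbonyl C bonded to C and –OH → carboxylic acid.
pendant –COOCH3: carbonyl C bonded to C and –OCH3 → ester.
pendant –CH2SH → thiol.
pendant –CHO: carbonyl C bonded to C and H → aldehyde.
pendant –COOH: carbonyl C bonded to C and –OH → carboxylic acid.
–OH on an sp³ carbon → alcohol (secondary).
–C(=O)– with carbon on both sides → ketone.
pendant –COOCH3: carbonyl C bonded to C and –OCH3 → ester.
pendant –COOH: carbonyl C bonded to C and –OH → carboxylic acid.
–C(=O)– with carbon on both sides → ketone.
–OH on an sp³ carbon → alcohol (secondary).
pendant –OC(=O)CH3: an acyloxy group → ester.
–COOH: carbonyl C bonded to –OH and C → carboxylic acid (the –OH is not a separate alcohol).
Carboxylic acid appears at: CH(COOH), CH(COOH), CH(COOH), COOH → 4.

4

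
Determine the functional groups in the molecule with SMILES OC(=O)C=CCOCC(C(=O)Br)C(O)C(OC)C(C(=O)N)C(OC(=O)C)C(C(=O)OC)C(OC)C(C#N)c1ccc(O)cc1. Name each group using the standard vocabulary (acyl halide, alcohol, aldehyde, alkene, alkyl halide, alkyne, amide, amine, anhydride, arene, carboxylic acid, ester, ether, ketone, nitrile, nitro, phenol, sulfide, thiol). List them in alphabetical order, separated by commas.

acyl halide, alcohol, alkene, amide, arene, carboxylic acid, ester, ether, nitrile, phenol

Reading the structure from left to right:
  HOOC: –COOH: carbonyl C bonded to –OH and C → carboxylic acid (the –OH is not a separate alcohol).
  CH=CH: C=C double bond → alkene.
  CH2OCH2: C–O–C with sp³ carbons on both sides and no adjacent C=O → ether.
  CH(COBr): pendant –C(=O)X: carbonyl C bonded to C and halogen → acyl halide.
  CH(OH): –OH on an sp³ carbon → alcohol (secondary).
  CH(OCH3): pendant –OCH3: C–O–C with sp³ C, no adjacent C=O → ether.
  CH(CONH2): pendant –CONH2: carbonyl C bonded to C and N → amide.
  CH(OCOCH3): pendant –OC(=O)CH3: an acyloxy group → ester.
  CH(COOCH3): pendant –COOCH3: carbonyl C bonded to C and –OCH3 → ester.
  CH(OCH3): pendant –OCH3: C–O–C with sp³ C, no adjacent C=O → ether.
  CH(CN): pendant –C≡N: nitrile.
  C6H4OH: –OH attached directly to an aromatic ring → phenol (not alcohol); the ring itself is an arene.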